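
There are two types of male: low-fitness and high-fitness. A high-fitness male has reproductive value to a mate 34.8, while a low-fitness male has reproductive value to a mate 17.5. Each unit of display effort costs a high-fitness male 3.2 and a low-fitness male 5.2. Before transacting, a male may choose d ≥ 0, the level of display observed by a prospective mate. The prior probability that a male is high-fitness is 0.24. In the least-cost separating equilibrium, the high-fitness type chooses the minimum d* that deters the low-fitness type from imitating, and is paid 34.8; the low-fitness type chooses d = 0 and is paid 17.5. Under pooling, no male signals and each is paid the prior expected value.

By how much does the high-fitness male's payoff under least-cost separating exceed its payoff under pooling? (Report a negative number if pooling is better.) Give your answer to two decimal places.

2.50

Least-cost separating signal: d* solves 17.5 = 34.8 − 5.2·d*, so d* = (34.8 − 17.5)/5.2 ≈ 3.3269.
High-fitness type's separating payoff: 34.8 − 3.2 × d* = 34.8 − 3.2 × (34.8 − 17.5)/5.2 = 34.8 − 55.36/5.2 ≈ 24.1538.
Pooling payoff: 0.24 × 34.8 + 0.76 × 17.5 = 21.652.
Difference: 24.1538 − 21.652 = 2.5018, i.e. 2.50 to two decimal places.
The high-fitness type prefers to separate.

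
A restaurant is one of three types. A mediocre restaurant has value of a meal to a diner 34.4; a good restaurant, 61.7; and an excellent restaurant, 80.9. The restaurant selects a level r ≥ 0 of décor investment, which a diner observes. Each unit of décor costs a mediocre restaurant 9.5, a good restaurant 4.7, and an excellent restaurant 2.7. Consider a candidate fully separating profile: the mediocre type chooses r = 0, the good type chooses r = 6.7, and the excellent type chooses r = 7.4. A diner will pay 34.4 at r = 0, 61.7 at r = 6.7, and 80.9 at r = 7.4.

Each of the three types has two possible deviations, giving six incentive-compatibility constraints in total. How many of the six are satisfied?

Good (own payoff 61.7 − 4.7×6.7 = 30.21): to r=0 gives 34.4 → profitable ✗; to r=7.4 gives 80.9 − 4.7×7.4 = 46.12 → profitable ✗.
Excellent (own payoff 80.9 − 2.7×7.4 = 60.92): to r=0 gives 34.4 → no gain ✓; to r=6.7 gives 61.7 − 2.7×6.7 = 43.61 → no gain ✓.
Mediocre (own payoff 34.4): to r=6.7 gives 61.7 − 9.5×6.7 = -1.95 → no gain ✓; to r=7.4 gives 80.9 − 9.5×7.4 = 10.6 → no gain ✓.
4 of the 6 constraints hold; not an equilibrium.

4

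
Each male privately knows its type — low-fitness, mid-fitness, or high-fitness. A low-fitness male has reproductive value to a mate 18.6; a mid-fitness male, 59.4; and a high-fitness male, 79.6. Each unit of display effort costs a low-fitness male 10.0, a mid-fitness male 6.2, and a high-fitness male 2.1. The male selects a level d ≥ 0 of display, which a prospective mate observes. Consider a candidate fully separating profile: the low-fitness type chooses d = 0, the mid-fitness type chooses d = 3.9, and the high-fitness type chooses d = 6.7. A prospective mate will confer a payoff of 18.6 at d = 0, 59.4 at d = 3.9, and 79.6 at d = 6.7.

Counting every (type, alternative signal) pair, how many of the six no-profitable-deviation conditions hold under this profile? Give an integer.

4

Mid-fitness (own payoff 59.4 − 6.2×3.9 = 35.22): to d=0 gives 18.6 → no gain ✓; to d=6.7 gives 79.6 − 6.2×6.7 = 38.06 → profitable ✗.
Low-fitness (own payoff 18.6): to d=3.9 gives 59.4 − 10.0×3.9 = 20.4 → profitable ✗; to d=6.7 gives 79.6 − 10.0×6.7 = 12.6 → no gain ✓.
High-fitness (own payoff 79.6 − 2.1×6.7 = 65.53): to d=0 gives 18.6 → no gain ✓; to d=3.9 gives 59.4 − 2.1×3.9 = 51.21 → no gain ✓.
4 of the 6 constraints hold; not an equilibrium.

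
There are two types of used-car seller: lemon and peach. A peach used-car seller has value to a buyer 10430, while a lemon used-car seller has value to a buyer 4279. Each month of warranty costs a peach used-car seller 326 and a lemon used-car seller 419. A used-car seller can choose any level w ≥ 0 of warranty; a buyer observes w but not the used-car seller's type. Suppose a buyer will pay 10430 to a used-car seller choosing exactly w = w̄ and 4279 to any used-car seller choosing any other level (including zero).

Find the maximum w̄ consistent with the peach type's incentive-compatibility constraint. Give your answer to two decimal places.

18.87

Choosing w̄ yields the peach type 10430 − 326·w̄; choosing zero yields 4279.
The peach type is indifferent at 10430 − 326·w̄ = 4279, i.e. w̄ = (10430 − 4279) / 326 ≈ 18.87.
For any w̄ above 18.87 the peach type would rather pool at zero, so separation collapses.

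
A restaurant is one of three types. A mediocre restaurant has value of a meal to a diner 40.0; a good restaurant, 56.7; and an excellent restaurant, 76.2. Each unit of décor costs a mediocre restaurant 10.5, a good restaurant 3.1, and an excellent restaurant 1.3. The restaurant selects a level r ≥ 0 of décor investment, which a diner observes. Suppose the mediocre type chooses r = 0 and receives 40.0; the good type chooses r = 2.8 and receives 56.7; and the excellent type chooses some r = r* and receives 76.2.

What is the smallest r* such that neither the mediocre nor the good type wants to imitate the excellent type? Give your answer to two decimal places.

Mediocre type (on-path payoff 40.0) won't mimic when 40.0 ≥ 76.2 − 10.5·r*, i.e. r* ≥ 3.45.
Good type (on-path payoff 56.7 − 3.1×2.8 = 48.02) won't mimic when 48.02 ≥ 76.2 − 3.1·r*, i.e. r* ≥ 9.09.
Both must hold, so r* = max(3.45, 9.09) = 9.09. The good type's constraint binds.

9.09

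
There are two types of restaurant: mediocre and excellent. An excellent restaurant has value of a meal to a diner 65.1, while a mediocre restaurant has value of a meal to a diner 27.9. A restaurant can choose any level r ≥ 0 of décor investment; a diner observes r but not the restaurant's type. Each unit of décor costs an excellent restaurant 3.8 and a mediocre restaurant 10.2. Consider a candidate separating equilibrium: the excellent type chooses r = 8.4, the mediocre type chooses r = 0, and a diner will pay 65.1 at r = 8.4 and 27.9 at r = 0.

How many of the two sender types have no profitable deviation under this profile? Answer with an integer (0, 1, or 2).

Excellent type: signal → 65.1 − 3.8 × 8.4 = 33.18; deviate to 0 → 27.9. IC holds (33.18 ≥ 27.9).
Mediocre type: stay at 0 → 27.9; mimic → 65.1 − 10.2 × 8.4 = -20.58. IC holds (27.9 ≥ -20.58).
2 of 2 constraints hold, so this is a separating equilibrium.

2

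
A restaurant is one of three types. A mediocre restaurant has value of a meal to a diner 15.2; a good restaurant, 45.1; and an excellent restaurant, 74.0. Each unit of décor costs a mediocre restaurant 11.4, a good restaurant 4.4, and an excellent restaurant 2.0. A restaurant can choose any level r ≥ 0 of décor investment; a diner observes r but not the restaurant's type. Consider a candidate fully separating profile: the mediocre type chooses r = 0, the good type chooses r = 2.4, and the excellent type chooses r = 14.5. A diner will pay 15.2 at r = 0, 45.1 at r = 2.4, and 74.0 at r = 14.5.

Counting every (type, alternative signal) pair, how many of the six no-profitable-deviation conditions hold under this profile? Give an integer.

5

Excellent (own payoff 74.0 − 2.0×14.5 = 45): to r=0 gives 15.2 → no gain ✓; to r=2.4 gives 45.1 − 2.0×2.4 = 40.3 → no gain ✓.
Good (own payoff 45.1 − 4.4×2.4 = 34.54): to r=0 gives 15.2 → no gain ✓; to r=14.5 gives 74.0 − 4.4×14.5 = 10.2 → no gain ✓.
Mediocre (own payoff 15.2): to r=2.4 gives 45.1 − 11.4×2.4 = 17.74 → profitable ✗; to r=14.5 gives 74.0 − 11.4×14.5 = -91.3 → no gain ✓.
5 of the 6 constraints hold; not an equilibrium.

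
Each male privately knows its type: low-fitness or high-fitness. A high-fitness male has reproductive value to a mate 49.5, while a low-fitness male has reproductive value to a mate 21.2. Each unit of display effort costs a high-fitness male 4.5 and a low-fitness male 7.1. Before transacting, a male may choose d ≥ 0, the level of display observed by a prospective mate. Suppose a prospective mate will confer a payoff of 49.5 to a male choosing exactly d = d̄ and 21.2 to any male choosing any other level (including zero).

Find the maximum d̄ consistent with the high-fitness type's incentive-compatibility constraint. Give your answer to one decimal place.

6.3

Choosing d̄ yields the high-fitness type 49.5 − 4.5·d̄; choosing zero yields 21.2.
The high-fitness type is indifferent at 49.5 − 4.5·d̄ = 21.2, i.e. d̄ = (49.5 − 21.2) / 4.5 ≈ 6.3.
For any d̄ above 6.3 the high-fitness type would rather pool at zero, so separation collapses.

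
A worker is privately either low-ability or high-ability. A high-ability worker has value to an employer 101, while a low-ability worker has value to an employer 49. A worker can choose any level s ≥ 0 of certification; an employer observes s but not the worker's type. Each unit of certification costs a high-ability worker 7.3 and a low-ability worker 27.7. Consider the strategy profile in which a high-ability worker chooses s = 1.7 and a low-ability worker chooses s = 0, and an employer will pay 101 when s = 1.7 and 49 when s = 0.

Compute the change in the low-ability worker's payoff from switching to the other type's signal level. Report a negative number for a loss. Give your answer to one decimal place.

Playing s = 0 the low-ability worker receives 49.
Deviating to s = 1.7 brings payment 101 at cost 27.7 × 1.7 = 47.09, netting 53.91.
Gain from deviating: 53.91 − 49 = 4.91, i.e. 4.9 to one decimal place.
The gain is positive, so the low-ability type's incentive-compatibility constraint is violated — this profile is not a separating equilibrium.

4.9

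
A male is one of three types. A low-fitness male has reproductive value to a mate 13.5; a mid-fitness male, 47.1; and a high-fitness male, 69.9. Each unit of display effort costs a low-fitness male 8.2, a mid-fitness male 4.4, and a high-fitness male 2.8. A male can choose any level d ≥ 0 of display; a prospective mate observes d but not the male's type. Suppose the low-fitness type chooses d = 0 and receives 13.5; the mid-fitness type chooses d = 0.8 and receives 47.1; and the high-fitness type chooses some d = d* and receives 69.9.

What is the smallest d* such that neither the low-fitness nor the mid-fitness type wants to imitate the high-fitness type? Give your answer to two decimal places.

Mid-fitness type (on-path payoff 47.1 − 4.4×0.8 = 43.58) won't mimic when 43.58 ≥ 69.9 − 4.4·d*, i.e. d* ≥ 5.98.
Low-fitness type (on-path payoff 13.5) won't mimic when 13.5 ≥ 69.9 − 8.2·d*, i.e. d* ≥ 6.88.
Both must hold, so d* = max(6.88, 5.98) = 6.88. The low-fitness type's constraint binds.

6.88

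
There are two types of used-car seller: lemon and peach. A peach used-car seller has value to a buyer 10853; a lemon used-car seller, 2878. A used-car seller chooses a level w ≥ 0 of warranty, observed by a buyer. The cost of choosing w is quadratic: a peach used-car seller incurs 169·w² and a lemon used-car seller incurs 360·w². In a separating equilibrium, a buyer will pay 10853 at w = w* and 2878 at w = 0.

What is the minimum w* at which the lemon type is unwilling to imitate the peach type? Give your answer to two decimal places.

4.71

The lemon type at w = 0 receives 2878; imitating at w* yields 10853 − 360·w*².
Indifference: 2878 = 10853 − 360·w*², so w*² = (10853 − 2878) / 360 ≈ 22.1528.
w* = √22.1528 ≈ 4.71.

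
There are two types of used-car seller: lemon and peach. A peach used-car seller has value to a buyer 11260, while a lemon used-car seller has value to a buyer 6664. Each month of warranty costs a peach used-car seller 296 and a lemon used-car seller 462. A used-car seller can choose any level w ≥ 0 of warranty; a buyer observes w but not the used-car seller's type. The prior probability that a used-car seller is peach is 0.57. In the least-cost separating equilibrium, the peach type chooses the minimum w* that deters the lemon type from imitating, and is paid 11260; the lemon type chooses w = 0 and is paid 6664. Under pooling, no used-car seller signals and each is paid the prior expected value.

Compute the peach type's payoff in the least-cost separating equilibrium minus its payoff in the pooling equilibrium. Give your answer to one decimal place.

Least-cost separating signal: w* solves 6664 = 11260 − 462·w*, so w* = (11260 − 6664)/462 ≈ 9.9481.
Peach type's separating payoff: 11260 − 296 × w* = 11260 − 296 × (11260 − 6664)/462 = 11260 − 1360416/462 ≈ 8315.377.
Pooling payoff: 0.57 × 11260 + 0.43 × 6664 = 9283.72.
Difference: 8315.377 − 9283.72 = -968.343, i.e. -968.3 to one decimal place.
The peach type would prefer the pooling outcome.

-968.3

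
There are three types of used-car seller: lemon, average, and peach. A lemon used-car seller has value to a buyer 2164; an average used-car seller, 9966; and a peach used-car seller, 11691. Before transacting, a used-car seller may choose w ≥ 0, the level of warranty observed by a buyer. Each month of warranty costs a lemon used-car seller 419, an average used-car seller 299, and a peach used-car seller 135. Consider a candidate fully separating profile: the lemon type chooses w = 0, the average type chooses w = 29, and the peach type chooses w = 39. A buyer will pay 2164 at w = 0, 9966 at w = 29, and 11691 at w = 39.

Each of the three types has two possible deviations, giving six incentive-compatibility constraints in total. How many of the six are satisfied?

Peach (own payoff 11691 − 135×39 = 6426): to w=0 gives 2164 → no gain ✓; to w=29 gives 9966 − 135×29 = 6051 → no gain ✓.
Lemon (own payoff 2164): to w=29 gives 9966 − 419×29 = -2185 → no gain ✓; to w=39 gives 11691 − 419×39 = -4650 → no gain ✓.
Average (own payoff 9966 − 299×29 = 1295): to w=0 gives 2164 → profitable ✗; to w=39 gives 11691 − 299×39 = 30 → no gain ✓.
5 of the 6 constraints hold; not an equilibrium.

5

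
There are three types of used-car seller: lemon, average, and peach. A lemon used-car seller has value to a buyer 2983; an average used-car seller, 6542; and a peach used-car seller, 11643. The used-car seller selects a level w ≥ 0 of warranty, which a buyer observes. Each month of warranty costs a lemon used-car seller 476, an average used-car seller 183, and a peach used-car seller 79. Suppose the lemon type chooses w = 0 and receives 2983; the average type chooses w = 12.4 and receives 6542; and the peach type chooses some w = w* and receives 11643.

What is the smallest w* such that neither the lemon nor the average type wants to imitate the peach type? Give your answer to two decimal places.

40.27

Average type (on-path payoff 6542 − 183×12.4 = 4272.8) won't mimic when 4272.8 ≥ 11643 − 183·w*, i.e. w* ≥ 40.27.
Lemon type (on-path payoff 2983) won't mimic when 2983 ≥ 11643 − 476·w*, i.e. w* ≥ 18.19.
Both must hold, so w* = max(18.19, 40.27) = 40.27. The average type's constraint binds.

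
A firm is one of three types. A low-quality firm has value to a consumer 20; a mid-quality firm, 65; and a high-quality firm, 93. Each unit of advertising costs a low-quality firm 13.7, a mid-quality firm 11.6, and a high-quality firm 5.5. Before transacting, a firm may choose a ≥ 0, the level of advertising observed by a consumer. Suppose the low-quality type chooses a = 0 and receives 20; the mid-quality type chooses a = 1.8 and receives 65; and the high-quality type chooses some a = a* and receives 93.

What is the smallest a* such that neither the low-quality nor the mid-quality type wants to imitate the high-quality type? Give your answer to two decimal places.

Low-quality type (on-path payoff 20) won't mimic when 20 ≥ 93 − 13.7·a*, i.e. a* ≥ 5.33.
Mid-quality type (on-path payoff 65 − 11.6×1.8 = 44.12) won't mimic when 44.12 ≥ 93 − 11.6·a*, i.e. a* ≥ 4.21.
Both must hold, so a* = max(5.33, 4.21) = 5.33. The low-quality type's constraint binds.

5.33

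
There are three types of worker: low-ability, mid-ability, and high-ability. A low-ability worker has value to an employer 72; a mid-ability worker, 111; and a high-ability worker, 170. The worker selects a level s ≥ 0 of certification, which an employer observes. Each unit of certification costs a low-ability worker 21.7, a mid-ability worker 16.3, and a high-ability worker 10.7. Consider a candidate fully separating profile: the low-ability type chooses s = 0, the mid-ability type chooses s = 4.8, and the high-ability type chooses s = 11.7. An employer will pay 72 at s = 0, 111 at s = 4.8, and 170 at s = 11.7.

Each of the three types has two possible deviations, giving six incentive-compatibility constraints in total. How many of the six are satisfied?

3

Mid-ability (own payoff 111 − 16.3×4.8 = 32.76): to s=0 gives 72 → profitable ✗; to s=11.7 gives 170 − 16.3×11.7 = -20.71 → no gain ✓.
Low-ability (own payoff 72): to s=4.8 gives 111 − 21.7×4.8 = 6.84 → no gain ✓; to s=11.7 gives 170 − 21.7×11.7 = -83.89 → no gain ✓.
High-ability (own payoff 170 − 10.7×11.7 = 44.81): to s=0 gives 72 → profitable ✗; to s=4.8 gives 111 − 10.7×4.8 = 59.64 → profitable ✗.
3 of the 6 constraints hold; not an equilibrium.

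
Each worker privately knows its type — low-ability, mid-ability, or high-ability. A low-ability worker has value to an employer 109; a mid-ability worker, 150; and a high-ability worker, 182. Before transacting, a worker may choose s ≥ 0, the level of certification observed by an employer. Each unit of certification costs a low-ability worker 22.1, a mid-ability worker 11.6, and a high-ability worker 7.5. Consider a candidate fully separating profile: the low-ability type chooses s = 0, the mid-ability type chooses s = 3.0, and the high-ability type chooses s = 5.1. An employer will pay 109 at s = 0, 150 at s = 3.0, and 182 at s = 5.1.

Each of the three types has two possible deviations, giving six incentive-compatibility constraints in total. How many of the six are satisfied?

5

High-ability (own payoff 182 − 7.5×5.1 = 143.75): to s=0 gives 109 → no gain ✓; to s=3.0 gives 150 − 7.5×3.0 = 127.5 → no gain ✓.
Mid-ability (own payoff 150 − 11.6×3.0 = 115.2): to s=0 gives 109 → no gain ✓; to s=5.1 gives 182 − 11.6×5.1 = 122.84 → profitable ✗.
Low-ability (own payoff 109): to s=3.0 gives 150 − 22.1×3.0 = 83.7 → no gain ✓; to s=5.1 gives 182 − 22.1×5.1 = 69.29 → no gain ✓.
5 of the 6 constraints hold; not an equilibrium.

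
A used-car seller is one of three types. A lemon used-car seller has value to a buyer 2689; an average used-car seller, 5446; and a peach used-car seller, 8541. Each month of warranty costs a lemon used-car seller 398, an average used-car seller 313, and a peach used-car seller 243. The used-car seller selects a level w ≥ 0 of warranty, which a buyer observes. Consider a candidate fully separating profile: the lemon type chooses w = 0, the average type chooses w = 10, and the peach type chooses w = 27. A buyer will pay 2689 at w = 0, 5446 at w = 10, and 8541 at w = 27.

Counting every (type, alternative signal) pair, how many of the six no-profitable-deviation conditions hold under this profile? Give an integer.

Lemon (own payoff 2689): to w=10 gives 5446 − 398×10 = 1466 → no gain ✓; to w=27 gives 8541 − 398×27 = -2205 → no gain ✓.
Peach (own payoff 8541 − 243×27 = 1980): to w=0 gives 2689 → profitable ✗; to w=10 gives 5446 − 243×10 = 3016 → profitable ✗.
Average (own payoff 5446 − 313×10 = 2316): to w=0 gives 2689 → profitable ✗; to w=27 gives 8541 − 313×27 = 90 → no gain ✓.
3 of the 6 constraints hold; not an equilibrium.

3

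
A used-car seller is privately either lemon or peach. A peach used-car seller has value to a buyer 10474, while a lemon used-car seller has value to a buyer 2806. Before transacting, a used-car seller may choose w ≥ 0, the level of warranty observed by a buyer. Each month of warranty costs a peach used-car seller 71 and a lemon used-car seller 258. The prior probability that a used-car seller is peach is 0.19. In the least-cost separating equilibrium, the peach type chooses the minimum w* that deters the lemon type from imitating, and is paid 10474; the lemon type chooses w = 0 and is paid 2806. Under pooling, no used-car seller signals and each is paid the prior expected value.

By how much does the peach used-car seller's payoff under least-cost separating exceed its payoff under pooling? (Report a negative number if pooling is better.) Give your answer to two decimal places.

4100.89

Least-cost separating signal: w* solves 2806 = 10474 − 258·w*, so w* = (10474 − 2806)/258 ≈ 29.7209.
Peach type's separating payoff: 10474 − 71 × w* = 10474 − 71 × (10474 − 2806)/258 = 10474 − 544428/258 ≈ 8363.8140.
Pooling payoff: 0.19 × 10474 + 0.81 × 2806 = 4262.92.
Difference: 8363.8140 − 4262.92 = 4100.894, i.e. 4100.89 to two decimal places.
The peach type prefers to separate.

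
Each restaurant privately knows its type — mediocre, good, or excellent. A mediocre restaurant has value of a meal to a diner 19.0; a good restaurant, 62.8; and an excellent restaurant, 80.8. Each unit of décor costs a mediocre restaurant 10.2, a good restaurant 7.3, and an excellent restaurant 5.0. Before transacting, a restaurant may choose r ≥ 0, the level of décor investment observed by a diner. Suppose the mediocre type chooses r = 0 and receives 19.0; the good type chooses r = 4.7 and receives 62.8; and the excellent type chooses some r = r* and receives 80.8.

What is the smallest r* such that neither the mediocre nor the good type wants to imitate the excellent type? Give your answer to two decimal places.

7.17

Good type (on-path payoff 62.8 − 7.3×4.7 = 28.49) won't mimic when 28.49 ≥ 80.8 − 7.3·r*, i.e. r* ≥ 7.17.
Mediocre type (on-path payoff 19.0) won't mimic when 19.0 ≥ 80.8 − 10.2·r*, i.e. r* ≥ 6.06.
Both must hold, so r* = max(6.06, 7.17) = 7.17. The good type's constraint binds.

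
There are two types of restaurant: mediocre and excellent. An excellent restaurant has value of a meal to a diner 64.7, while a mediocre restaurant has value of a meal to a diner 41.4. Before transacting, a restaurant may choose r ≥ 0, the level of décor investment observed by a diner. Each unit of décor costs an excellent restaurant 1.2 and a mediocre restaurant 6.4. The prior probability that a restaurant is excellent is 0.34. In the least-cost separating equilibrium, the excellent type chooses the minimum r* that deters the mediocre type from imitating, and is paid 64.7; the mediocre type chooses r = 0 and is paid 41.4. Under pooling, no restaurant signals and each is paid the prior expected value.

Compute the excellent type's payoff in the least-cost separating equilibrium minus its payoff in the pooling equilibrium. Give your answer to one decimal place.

Least-cost separating signal: r* solves 41.4 = 64.7 − 6.4·r*, so r* = (64.7 − 41.4)/6.4 ≈ 3.6406.
Excellent type's separating payoff: 64.7 − 1.2 × r* = 64.7 − 1.2 × (64.7 − 41.4)/6.4 = 64.7 − 27.96/6.4 ≈ 60.331.
Pooling payoff: 0.34 × 64.7 + 0.66 × 41.4 = 49.322.
Difference: 60.331 − 49.322 = 11.009, i.e. 11.0 to one decimal place.
The excellent type prefers to separate.

11.0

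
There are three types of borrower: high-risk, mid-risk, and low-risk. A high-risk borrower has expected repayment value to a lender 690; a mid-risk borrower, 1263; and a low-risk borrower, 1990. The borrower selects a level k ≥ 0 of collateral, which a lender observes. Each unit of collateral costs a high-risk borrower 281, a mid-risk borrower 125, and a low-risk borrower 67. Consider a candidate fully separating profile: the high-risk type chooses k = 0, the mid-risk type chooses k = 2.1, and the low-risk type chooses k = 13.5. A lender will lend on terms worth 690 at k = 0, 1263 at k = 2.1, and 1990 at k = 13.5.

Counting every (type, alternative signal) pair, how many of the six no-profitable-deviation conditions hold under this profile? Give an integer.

5

High-risk (own payoff 690): to k=2.1 gives 1263 − 281×2.1 = 672.9 → no gain ✓; to k=13.5 gives 1990 − 281×13.5 = -1803.5 → no gain ✓.
Mid-risk (own payoff 1263 − 125×2.1 = 1000.5): to k=0 gives 690 → no gain ✓; to k=13.5 gives 1990 − 125×13.5 = 302.5 → no gain ✓.
Low-risk (own payoff 1990 − 67×13.5 = 1085.5): to k=0 gives 690 → no gain ✓; to k=2.1 gives 1263 − 67×2.1 = 1122.3 → profitable ✗.
5 of the 6 constraints hold; not an equilibrium.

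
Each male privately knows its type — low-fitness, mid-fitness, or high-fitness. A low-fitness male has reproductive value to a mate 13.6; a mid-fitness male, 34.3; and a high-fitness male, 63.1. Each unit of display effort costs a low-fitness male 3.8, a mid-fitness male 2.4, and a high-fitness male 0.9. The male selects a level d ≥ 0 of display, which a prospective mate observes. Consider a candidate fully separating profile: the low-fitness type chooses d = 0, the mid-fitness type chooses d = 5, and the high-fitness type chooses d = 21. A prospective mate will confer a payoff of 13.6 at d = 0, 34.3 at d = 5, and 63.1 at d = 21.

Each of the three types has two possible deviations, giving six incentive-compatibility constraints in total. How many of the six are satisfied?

5

High-fitness (own payoff 63.1 − 0.9×21 = 44.2): to d=0 gives 13.6 → no gain ✓; to d=5 gives 34.3 − 0.9×5 = 29.8 → no gain ✓.
Low-fitness (own payoff 13.6): to d=5 gives 34.3 − 3.8×5 = 15.3 → profitable ✗; to d=21 gives 63.1 − 3.8×21 = -16.7 → no gain ✓.
Mid-fitness (own payoff 34.3 − 2.4×5 = 22.3): to d=0 gives 13.6 → no gain ✓; to d=21 gives 63.1 − 2.4×21 = 12.7 → no gain ✓.
5 of the 6 constraints hold; not an equilibrium.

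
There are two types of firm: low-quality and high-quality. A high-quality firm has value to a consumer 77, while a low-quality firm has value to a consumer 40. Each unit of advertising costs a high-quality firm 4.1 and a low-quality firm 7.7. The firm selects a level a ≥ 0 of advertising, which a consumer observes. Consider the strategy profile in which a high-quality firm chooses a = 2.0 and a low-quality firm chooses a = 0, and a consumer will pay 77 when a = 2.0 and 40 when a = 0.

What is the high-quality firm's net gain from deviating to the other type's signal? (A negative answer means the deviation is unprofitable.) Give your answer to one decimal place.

-28.8

Playing a = 2.0 the high-quality firm receives 77 − 4.1 × 2.0 = 68.8.
Deviating to a = 0 yields 40 instead.
Gain from deviating: 40 − 68.8 = -28.8.
The gain is negative, so the high-quality type's incentive-compatibility constraint is satisfied.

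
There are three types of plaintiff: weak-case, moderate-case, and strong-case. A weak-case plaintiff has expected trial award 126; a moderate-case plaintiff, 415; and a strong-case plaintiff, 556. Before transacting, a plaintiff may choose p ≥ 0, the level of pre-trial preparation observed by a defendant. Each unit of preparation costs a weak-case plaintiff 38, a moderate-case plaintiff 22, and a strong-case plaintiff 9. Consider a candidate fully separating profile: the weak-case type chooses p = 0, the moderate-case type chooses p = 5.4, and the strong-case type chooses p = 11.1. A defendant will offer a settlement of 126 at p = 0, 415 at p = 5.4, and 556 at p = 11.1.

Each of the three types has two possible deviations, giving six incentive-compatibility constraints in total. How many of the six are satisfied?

Weak-case (own payoff 126): to p=5.4 gives 415 − 38×5.4 = 209.8 → profitable ✗; to p=11.1 gives 556 − 38×11.1 = 134.2 → profitable ✗.
Moderate-case (own payoff 415 − 22×5.4 = 296.2): to p=0 gives 126 → no gain ✓; to p=11.1 gives 556 − 22×11.1 = 311.8 → profitable ✗.
Strong-case (own payoff 556 − 9×11.1 = 456.1): to p=0 gives 126 → no gain ✓; to p=5.4 gives 415 − 9×5.4 = 366.4 → no gain ✓.
3 of the 6 constraints hold; not an equilibrium.

3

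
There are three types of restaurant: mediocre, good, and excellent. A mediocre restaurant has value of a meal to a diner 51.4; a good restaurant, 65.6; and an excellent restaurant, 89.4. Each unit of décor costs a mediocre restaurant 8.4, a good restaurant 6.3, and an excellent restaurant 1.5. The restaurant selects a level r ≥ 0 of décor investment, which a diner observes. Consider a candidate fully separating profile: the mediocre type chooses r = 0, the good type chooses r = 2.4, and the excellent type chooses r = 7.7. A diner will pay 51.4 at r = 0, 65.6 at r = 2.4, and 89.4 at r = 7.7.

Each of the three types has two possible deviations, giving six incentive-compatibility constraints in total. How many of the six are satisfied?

5

Good (own payoff 65.6 − 6.3×2.4 = 50.48): to r=0 gives 51.4 → profitable ✗; to r=7.7 gives 89.4 − 6.3×7.7 = 40.89 → no gain ✓.
Excellent (own payoff 89.4 − 1.5×7.7 = 77.85): to r=0 gives 51.4 → no gain ✓; to r=2.4 gives 65.6 − 1.5×2.4 = 62 → no gain ✓.
Mediocre (own payoff 51.4): to r=2.4 gives 65.6 − 8.4×2.4 = 45.44 → no gain ✓; to r=7.7 gives 89.4 − 8.4×7.7 = 24.72 → no gain ✓.
5 of the 6 constraints hold; not an equilibrium.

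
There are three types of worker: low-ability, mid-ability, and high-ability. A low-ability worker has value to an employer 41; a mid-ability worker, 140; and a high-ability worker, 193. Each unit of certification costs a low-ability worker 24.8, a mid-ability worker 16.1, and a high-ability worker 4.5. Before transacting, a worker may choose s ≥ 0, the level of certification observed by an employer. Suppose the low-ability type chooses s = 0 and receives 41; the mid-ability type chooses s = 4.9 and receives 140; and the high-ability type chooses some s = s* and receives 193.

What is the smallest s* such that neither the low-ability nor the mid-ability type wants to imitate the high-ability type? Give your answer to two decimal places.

Low-ability type (on-path payoff 41) won't mimic when 41 ≥ 193 − 24.8·s*, i.e. s* ≥ 6.13.
Mid-ability type (on-path payoff 140 − 16.1×4.9 = 61.11) won't mimic when 61.11 ≥ 193 − 16.1·s*, i.e. s* ≥ 8.19.
Both must hold, so s* = max(6.13, 8.19) = 8.19. The mid-ability type's constraint binds.

8.19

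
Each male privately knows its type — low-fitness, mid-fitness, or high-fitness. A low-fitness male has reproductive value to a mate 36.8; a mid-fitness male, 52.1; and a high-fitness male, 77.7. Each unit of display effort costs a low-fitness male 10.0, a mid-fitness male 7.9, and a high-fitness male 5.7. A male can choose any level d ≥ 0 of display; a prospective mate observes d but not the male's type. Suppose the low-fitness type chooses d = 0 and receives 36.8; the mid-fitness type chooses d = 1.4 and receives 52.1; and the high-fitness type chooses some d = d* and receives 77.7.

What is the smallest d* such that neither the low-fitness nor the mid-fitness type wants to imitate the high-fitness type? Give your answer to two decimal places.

4.64

Low-fitness type (on-path payoff 36.8) won't mimic when 36.8 ≥ 77.7 − 10.0·d*, i.e. d* ≥ 4.09.
Mid-fitness type (on-path payoff 52.1 − 7.9×1.4 = 41.04) won't mimic when 41.04 ≥ 77.7 − 7.9·d*, i.e. d* ≥ 4.64.
Both must hold, so d* = max(4.09, 4.64) = 4.64. The mid-fitness type's constraint binds.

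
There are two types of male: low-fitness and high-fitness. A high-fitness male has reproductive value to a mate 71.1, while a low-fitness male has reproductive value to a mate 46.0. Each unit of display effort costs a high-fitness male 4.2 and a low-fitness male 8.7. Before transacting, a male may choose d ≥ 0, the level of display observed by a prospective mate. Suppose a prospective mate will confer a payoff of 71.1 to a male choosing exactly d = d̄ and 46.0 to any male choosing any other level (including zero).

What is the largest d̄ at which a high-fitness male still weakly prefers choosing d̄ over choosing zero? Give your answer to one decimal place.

Choosing d̄ yields the high-fitness type 71.1 − 4.2·d̄; choosing zero yields 46.0.
The high-fitness type is indifferent at 71.1 − 4.2·d̄ = 46.0, i.e. d̄ = (71.1 − 46.0) / 4.2 ≈ 6.0.
For any d̄ above 6.0 the high-fitness type would rather pool at zero, so separation collapses.

6.0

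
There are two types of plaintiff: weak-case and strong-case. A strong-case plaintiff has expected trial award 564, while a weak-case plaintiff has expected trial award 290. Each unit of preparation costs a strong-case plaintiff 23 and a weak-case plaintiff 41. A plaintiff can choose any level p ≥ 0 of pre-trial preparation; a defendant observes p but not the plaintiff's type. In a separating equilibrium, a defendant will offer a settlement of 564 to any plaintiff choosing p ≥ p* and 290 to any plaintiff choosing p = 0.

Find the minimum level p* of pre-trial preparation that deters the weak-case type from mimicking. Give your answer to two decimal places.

6.68

A weak-case plaintiff choosing p = 0 receives 290.
Imitating at p* instead would pay 564 at cost 41·p*, netting 564 − 41·p*.
Indifference: 290 = 564 − 41·p*, so p* = (564 − 290) / 41 ≈ 6.68.
This is the weak-case type's binding incentive-compatibility constraint; any p ≥ 6.68 sustains separation on that side.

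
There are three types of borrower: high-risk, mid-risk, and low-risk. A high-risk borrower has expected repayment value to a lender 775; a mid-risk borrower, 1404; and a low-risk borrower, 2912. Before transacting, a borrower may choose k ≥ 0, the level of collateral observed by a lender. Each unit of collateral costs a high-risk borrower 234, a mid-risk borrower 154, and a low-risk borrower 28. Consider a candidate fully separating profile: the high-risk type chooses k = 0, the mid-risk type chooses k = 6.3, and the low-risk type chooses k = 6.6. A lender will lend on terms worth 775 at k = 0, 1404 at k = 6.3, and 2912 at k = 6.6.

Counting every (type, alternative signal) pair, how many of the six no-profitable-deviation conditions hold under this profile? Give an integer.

3

High-risk (own payoff 775): to k=6.3 gives 1404 − 234×6.3 = -70.2 → no gain ✓; to k=6.6 gives 2912 − 234×6.6 = 1367.6 → profitable ✗.
Mid-risk (own payoff 1404 − 154×6.3 = 433.8): to k=0 gives 775 → profitable ✗; to k=6.6 gives 2912 − 154×6.6 = 1895.6 → profitable ✗.
Low-risk (own payoff 2912 − 28×6.6 = 2727.2): to k=0 gives 775 → no gain ✓; to k=6.3 gives 1404 − 28×6.3 = 1227.6 → no gain ✓.
3 of the 6 constraints hold; not an equilibrium.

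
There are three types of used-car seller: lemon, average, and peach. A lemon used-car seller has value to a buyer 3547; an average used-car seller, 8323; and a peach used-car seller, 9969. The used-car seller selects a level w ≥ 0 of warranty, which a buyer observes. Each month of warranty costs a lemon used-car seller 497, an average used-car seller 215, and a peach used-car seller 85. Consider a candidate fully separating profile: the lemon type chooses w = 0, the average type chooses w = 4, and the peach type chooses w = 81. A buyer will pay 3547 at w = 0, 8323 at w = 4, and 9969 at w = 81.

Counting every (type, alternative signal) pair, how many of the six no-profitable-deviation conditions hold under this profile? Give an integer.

Average (own payoff 8323 − 215×4 = 7463): to w=0 gives 3547 → no gain ✓; to w=81 gives 9969 − 215×81 = -7446 → no gain ✓.
Lemon (own payoff 3547): to w=4 gives 8323 − 497×4 = 6335 → profitable ✗; to w=81 gives 9969 − 497×81 = -30288 → no gain ✓.
Peach (own payoff 9969 − 85×81 = 3084): to w=0 gives 3547 → profitable ✗; to w=4 gives 8323 − 85×4 = 7983 → profitable ✗.
3 of the 6 constraints hold; not an equilibrium.

3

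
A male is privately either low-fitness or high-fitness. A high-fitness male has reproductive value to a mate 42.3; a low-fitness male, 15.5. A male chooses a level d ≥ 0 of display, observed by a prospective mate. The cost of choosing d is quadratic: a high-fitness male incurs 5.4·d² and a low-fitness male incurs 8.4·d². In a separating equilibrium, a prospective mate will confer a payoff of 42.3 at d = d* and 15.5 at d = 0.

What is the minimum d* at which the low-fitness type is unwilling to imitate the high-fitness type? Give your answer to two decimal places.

The low-fitness type at d = 0 receives 15.5; imitating at d* yields 42.3 − 8.4·d*².
Indifference: 15.5 = 42.3 − 8.4·d*², so d*² = (42.3 − 15.5) / 8.4 ≈ 3.1905.
d* = √3.1905 ≈ 1.79.

1.79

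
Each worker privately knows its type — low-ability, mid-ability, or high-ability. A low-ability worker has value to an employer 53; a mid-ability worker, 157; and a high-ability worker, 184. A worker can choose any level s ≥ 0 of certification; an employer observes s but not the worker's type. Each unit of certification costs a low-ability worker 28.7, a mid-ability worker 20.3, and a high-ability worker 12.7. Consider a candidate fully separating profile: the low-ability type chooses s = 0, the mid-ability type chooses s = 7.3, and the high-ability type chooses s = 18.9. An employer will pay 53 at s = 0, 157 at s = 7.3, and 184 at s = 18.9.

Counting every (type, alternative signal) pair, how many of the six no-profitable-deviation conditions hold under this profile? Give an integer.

High-ability (own payoff 184 − 12.7×18.9 = -56.03): to s=0 gives 53 → profitable ✗; to s=7.3 gives 157 − 12.7×7.3 = 64.29 → profitable ✗.
Mid-ability (own payoff 157 − 20.3×7.3 = 8.81): to s=0 gives 53 → profitable ✗; to s=18.9 gives 184 − 20.3×18.9 = -199.67 → no gain ✓.
Low-ability (own payoff 53): to s=7.3 gives 157 − 28.7×7.3 = -52.51 → no gain ✓; to s=18.9 gives 184 − 28.7×18.9 = -358.43 → no gain ✓.
3 of the 6 constraints hold; not an equilibrium.

3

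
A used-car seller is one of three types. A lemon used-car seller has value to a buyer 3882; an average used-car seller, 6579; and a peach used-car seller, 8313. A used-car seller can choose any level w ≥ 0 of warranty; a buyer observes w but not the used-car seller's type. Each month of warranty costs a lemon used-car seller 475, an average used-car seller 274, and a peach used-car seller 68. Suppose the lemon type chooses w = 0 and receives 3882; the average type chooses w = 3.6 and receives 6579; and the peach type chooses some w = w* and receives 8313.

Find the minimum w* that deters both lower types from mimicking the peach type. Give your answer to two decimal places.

Average type (on-path payoff 6579 − 274×3.6 = 5592.6) won't mimic when 5592.6 ≥ 8313 − 274·w*, i.e. w* ≥ 9.93.
Lemon type (on-path payoff 3882) won't mimic when 3882 ≥ 8313 − 475·w*, i.e. w* ≥ 9.33.
Both must hold, so w* = max(9.33, 9.93) = 9.93. The average type's constraint binds.

9.93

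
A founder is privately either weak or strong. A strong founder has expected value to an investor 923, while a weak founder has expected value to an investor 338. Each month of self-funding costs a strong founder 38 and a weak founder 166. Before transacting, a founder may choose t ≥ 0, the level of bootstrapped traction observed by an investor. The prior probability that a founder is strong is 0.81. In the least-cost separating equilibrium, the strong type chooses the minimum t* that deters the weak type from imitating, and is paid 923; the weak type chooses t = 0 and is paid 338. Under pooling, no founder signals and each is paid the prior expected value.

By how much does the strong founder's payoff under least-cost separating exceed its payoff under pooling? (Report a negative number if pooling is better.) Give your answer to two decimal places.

-22.77

Least-cost separating signal: t* solves 338 = 923 − 166·t*, so t* = (923 − 338)/166 ≈ 3.5241.
Strong type's separating payoff: 923 − 38 × t* = 923 − 38 × (923 − 338)/166 = 923 − 22230/166 ≈ 789.0843.
Pooling payoff: 0.81 × 923 + 0.19 × 338 = 811.85.
Difference: 789.0843 − 811.85 = -22.7657, i.e. -22.77 to two decimal places.
The strong type would prefer the pooling outcome.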